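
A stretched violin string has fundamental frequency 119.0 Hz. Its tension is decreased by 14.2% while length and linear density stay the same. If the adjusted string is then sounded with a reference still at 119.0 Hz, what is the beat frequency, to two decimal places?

8.77 Hz

For a string, f ∝ √T, so the new frequency is 119.0·√0.858 = 110.2277 Hz.
f_beat = |110.2277 − 119.0| = 8.77 Hz.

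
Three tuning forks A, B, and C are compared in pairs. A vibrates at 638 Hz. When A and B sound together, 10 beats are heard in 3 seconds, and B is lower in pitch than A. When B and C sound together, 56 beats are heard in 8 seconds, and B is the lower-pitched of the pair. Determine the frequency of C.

A–B: Beat frequency = 10/3 = 3.3333 Hz.
B is below A, so f_B = 638 − 3.3333 = 634.6667 Hz.
B–C: Beat frequency = 56/8 = 7 Hz.
C is above B, so f_C = 634.6667 + 7 = 641.6667 Hz.

641.6667 Hz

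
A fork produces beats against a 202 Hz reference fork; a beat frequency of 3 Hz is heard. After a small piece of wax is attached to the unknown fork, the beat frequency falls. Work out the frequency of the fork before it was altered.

205 Hz

|f − 202| = 3, so the fork was at either 199 Hz or 205 Hz.
Loading a fork with wax lowers its frequency; the adjustment lowers the fork's frequency.
The beat rate fell, so the adjustment moved the fork toward 202 Hz — it must have started above the reference.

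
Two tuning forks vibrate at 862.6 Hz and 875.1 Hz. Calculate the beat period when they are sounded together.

f_beat = |862.6 − 875.1| = 12.5 Hz.
Beat period T = 1 / f_beat = 1 / 12.5 s.

0.080 s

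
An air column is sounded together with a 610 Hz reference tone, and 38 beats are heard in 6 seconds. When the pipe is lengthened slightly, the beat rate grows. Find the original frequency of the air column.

603.6667 Hz

Beat frequency = 38/6 = 6.3333 Hz.
|f − 610| = 6.3333, so the air column was at either 603.6667 Hz or 616.3333 Hz.
A longer pipe has a lower fundamental; the adjustment lowers the air column's frequency.
The beat rate rose, so the adjustment moved the air column further from 610 Hz — it was already below the reference.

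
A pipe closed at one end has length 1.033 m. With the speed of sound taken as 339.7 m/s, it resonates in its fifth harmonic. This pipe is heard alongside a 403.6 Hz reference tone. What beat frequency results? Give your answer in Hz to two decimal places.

7.46 Hz

Closed pipe (odd harmonics): f_n = n·v/(4L) = 5·339.7/(4·1.033) = 411.0600 Hz.
f_beat = |411.0600 − 403.6| = 7.46 Hz.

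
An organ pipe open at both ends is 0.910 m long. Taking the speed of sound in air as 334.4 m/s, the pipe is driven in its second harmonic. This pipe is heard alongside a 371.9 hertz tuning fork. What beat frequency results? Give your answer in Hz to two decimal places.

4.43 Hz

Open pipe: f_n = n·v/(2L) = 2·334.4/(2·0.910) = 367.4725 Hz.
f_beat = |367.4725 − 371.9| = 4.43 Hz.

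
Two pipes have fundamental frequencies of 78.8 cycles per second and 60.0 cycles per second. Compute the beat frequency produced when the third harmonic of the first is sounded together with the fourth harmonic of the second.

3.6 Hz

Third harmonic of the first: 3·78.8 = 236.4 Hz.
Fourth harmonic of the second: 4·60.0 = 240.0 Hz.
f_beat = |236.4 − 240.0| = 3.6 Hz.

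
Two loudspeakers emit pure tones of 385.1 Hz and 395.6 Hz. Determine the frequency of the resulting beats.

f_beat = |f₁ − f₂|.
|385.1 − 395.6| = 10.5 Hz.

10.5 Hz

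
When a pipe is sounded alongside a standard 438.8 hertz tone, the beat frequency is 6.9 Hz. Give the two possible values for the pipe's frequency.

431.9 Hz or 445.7 Hz

|f − 438.8| = 6.9, so f = 438.8 ± 6.9.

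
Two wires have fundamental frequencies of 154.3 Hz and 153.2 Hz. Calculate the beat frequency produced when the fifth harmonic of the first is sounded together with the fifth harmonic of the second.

5.5 Hz

Fifth harmonic of the first: 5·154.3 = 771.5 Hz.
Fifth harmonic of the second: 5·153.2 = 766.0 Hz.
f_beat = |771.5 − 766.0| = 5.5 Hz.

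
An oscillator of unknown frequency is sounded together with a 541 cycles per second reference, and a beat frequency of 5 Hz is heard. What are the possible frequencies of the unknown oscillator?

536 Hz or 546 Hz

|f − 541| = 5, so f = 541 ± 5.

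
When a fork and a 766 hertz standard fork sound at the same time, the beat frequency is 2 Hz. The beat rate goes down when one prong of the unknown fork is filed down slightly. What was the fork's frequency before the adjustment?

|f − 766| = 2, so the fork was at either 764 Hz or 768 Hz.
Filing a prong removes mass and raises the fork's frequency; the adjustment raises the fork's frequency.
The beat rate fell, so the adjustment moved the fork toward 766 Hz — it must have started below the reference.

764 Hz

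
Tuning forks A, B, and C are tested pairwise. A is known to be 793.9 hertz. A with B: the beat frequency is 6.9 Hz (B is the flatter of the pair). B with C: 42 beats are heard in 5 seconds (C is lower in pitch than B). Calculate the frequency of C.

B is below A, so f_B = 793.9 − 6.9 = 787 Hz.
B–C: Beat frequency = 42/5 = 8.4 Hz.
C is below B, so f_C = 787 − 8.4 = 778.6 Hz.

778.6 Hz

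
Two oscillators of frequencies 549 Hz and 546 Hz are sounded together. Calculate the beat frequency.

3 Hz

The beat frequency equals the magnitude of the frequency difference.
|549 − 546| = 3 Hz.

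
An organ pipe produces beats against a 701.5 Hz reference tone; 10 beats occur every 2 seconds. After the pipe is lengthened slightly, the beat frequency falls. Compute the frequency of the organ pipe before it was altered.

706.5 Hz

Beat frequency = 10/2 = 5 Hz.
|f − 701.5| = 5, so the organ pipe was at either 696.5 Hz or 706.5 Hz.
A longer pipe has a lower fundamental; the adjustment lowers the organ pipe's frequency.
The beat rate fell, so the adjustment moved the organ pipe toward 701.5 Hz — it must have started above the reference.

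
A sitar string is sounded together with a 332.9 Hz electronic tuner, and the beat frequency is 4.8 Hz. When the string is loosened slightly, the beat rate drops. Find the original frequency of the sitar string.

|f − 332.9| = 4.8, so the sitar string was at either 328.1 Hz or 337.7 Hz.
Reducing tension lowers a string's frequency; the adjustment lowers the sitar string's frequency.
The beat rate fell, so the adjustment moved the sitar string toward 332.9 Hz — it must have started above the reference.

337.7 Hz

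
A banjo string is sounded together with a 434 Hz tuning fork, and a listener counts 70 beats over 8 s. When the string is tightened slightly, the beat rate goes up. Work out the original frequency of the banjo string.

Beat frequency = 70/8 = 8.75 Hz.
|f − 434| = 8.75, so the banjo string was at either 425.25 Hz or 442.75 Hz.
Increasing tension raises a string's frequency; the adjustment raises the banjo string's frequency.
The beat rate rose, so the adjustment moved the banjo string further from 434 Hz — it was already above the reference.

442.75 Hz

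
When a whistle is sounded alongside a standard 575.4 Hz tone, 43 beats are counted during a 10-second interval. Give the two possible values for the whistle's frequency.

571.1 Hz or 579.7 Hz

Beat frequency = 43/10 = 4.3 Hz.
|f − 575.4| = 4.3, so f = 575.4 ± 4.3.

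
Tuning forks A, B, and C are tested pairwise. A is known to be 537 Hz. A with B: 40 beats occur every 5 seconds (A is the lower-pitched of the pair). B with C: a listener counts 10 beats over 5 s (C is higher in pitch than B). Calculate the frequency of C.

547 Hz

A–B: Beat frequency = 40/5 = 8 Hz.
B is above A, so f_B = 537 + 8 = 545 Hz.
B–C: Beat frequency = 10/5 = 2 Hz.
C is above B, so f_C = 545 + 2 = 547 Hz.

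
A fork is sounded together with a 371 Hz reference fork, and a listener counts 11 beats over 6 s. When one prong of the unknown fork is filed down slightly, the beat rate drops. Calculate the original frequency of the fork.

369.1667 Hz

Beat frequency = 11/6 = 1.8333 Hz.
|f − 371| = 1.8333, so the fork was at either 369.1667 Hz or 372.8333 Hz.
Filing a prong removes mass and raises the fork's frequency; the adjustment raises the fork's frequency.
The beat rate fell, so the adjustment moved the fork toward 371 Hz — it must have started below the reference.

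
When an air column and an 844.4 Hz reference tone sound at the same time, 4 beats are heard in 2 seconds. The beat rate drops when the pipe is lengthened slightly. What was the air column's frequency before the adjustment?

Beat frequency = 4/2 = 2 Hz.
|f − 844.4| = 2, so the air column was at either 842.4 Hz or 846.4 Hz.
A longer pipe has a lower fundamental; the adjustment lowers the air column's frequency.
The beat rate fell, so the adjustment moved the air column toward 844.4 Hz — it must have started above the reference.

846.4 Hz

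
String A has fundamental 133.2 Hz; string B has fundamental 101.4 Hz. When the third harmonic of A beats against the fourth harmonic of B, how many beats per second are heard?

Third harmonic of the first: 3·133.2 = 399.6 Hz.
Fourth harmonic of the second: 4·101.4 = 405.6 Hz.
f_beat = |399.6 − 405.6| = 6.0 Hz.

6.0 Hz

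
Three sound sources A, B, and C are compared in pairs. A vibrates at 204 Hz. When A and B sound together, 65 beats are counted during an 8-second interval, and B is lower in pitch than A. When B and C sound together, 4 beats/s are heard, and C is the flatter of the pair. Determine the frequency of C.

A–B: Beat frequency = 65/8 = 8.125 Hz.
B is below A, so f_B = 204 − 8.125 = 195.875 Hz.
C is below B, so f_C = 195.875 − 4 = 191.875 Hz.

191.875 Hz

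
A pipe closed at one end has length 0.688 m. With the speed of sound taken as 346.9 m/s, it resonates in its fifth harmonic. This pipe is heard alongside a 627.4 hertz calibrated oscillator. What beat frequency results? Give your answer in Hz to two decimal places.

2.87 Hz

Closed pipe (odd harmonics): f_n = n·v/(4L) = 5·346.9/(4·0.688) = 630.2689 Hz.
f_beat = |630.2689 − 627.4| = 2.87 Hz.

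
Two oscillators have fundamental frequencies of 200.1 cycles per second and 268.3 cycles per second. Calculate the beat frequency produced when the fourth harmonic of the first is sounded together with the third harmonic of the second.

4.5 Hz

Fourth harmonic of the first: 4·200.1 = 800.4 Hz.
Third harmonic of the second: 3·268.3 = 804.9 Hz.
f_beat = |800.4 − 804.9| = 4.5 Hz.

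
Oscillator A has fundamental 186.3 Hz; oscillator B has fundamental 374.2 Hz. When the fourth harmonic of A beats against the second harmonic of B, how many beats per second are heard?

Fourth harmonic of the first: 4·186.3 = 745.2 Hz.
Second harmonic of the second: 2·374.2 = 748.4 Hz.
f_beat = |745.2 − 748.4| = 3.2 Hz.

3.2 Hz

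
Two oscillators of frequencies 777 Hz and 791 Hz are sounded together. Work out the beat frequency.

The beat frequency equals the magnitude of the frequency difference.
|777 − 791| = 14 Hz.

14 Hz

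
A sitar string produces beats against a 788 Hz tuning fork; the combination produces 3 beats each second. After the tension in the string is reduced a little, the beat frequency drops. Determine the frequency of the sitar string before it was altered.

|f − 788| = 3, so the sitar string was at either 785 Hz or 791 Hz.
Lower tension means lower frequency; the adjustment lowers the sitar string's frequency.
The beat rate fell, so the adjustment moved the sitar string toward 788 Hz — it must have started above the reference.

791 Hz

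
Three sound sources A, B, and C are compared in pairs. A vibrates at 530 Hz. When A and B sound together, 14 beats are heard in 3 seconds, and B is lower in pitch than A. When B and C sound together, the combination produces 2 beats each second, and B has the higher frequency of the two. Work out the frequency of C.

523.3333 Hz

A–B: Beat frequency = 14/3 = 4.6667 Hz.
B is below A, so f_B = 530 − 4.6667 = 525.3333 Hz.
C is below B, so f_C = 525.3333 − 2 = 523.3333 Hz.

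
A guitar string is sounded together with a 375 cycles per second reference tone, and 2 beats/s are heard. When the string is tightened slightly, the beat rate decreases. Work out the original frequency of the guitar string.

|f − 375| = 2, so the guitar string was at either 373 Hz or 377 Hz.
Increasing tension raises a string's frequency; the adjustment raises the guitar string's frequency.
The beat rate fell, so the adjustment moved the guitar string toward 375 Hz — it must have started below the reference.

373 Hz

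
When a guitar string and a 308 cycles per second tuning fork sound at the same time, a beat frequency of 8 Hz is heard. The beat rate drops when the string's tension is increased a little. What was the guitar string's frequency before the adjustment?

|f − 308| = 8, so the guitar string was at either 300 Hz or 316 Hz.
Higher tension means higher frequency; the adjustment raises the guitar string's frequency.
The beat rate fell, so the adjustment moved the guitar string toward 308 Hz — it must have started below the reference.

300 Hz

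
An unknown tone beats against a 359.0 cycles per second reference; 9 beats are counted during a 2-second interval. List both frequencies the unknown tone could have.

354.5 Hz or 363.5 Hz

Beat frequency = 9/2 = 4.5 Hz.
|f − 359.0| = 4.5, so f = 359.0 ± 4.5.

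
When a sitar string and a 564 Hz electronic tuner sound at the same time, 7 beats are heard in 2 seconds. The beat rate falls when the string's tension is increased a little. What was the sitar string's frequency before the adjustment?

560.5 Hz

Beat frequency = 7/2 = 3.5 Hz.
|f − 564| = 3.5, so the sitar string was at either 560.5 Hz or 567.5 Hz.
Higher tension means higher frequency; the adjustment raises the sitar string's frequency.
The beat rate fell, so the adjustment moved the sitar string toward 564 Hz — it must have started below the reference.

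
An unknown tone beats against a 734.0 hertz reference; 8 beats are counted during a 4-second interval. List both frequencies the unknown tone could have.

732 Hz or 736 Hz

Beat frequency = 8/4 = 2 Hz.
|f − 734.0| = 2, so f = 734.0 ± 2.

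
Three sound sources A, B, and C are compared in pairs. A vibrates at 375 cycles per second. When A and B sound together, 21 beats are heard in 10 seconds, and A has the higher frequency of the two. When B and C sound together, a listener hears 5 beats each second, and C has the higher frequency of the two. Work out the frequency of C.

377.9 Hz

A–B: Beat frequency = 21/10 = 2.1 Hz.
B is below A, so f_B = 375 − 2.1 = 372.9 Hz.
C is above B, so f_C = 372.9 + 5 = 377.9 Hz.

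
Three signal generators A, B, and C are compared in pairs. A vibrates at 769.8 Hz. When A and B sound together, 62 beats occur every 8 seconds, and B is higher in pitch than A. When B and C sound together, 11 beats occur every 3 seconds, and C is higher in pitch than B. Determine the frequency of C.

A–B: Beat frequency = 62/8 = 7.75 Hz.
B is above A, so f_B = 769.8 + 7.75 = 777.55 Hz.
B–C: Beat frequency = 11/3 = 3.6667 Hz.
C is above B, so f_C = 777.55 + 3.6667 = 781.2167 Hz.

781.2167 Hz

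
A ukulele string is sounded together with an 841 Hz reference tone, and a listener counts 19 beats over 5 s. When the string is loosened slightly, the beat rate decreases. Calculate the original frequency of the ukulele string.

Beat frequency = 19/5 = 3.8 Hz.
|f − 841| = 3.8, so the ukulele string was at either 837.2 Hz or 844.8 Hz.
Reducing tension lowers a string's frequency; the adjustment lowers the ukulele string's frequency.
The beat rate fell, so the adjustment moved the ukulele string toward 841 Hz — it must have started above the reference.

844.8 Hz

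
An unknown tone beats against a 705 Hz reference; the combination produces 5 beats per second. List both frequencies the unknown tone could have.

700 Hz or 710 Hz

|f − 705| = 5, so f = 705 ± 5.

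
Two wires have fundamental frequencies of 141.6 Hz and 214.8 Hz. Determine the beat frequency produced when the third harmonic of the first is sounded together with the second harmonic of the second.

4.8 Hz

Third harmonic of the first: 3·141.6 = 424.8 Hz.
Second harmonic of the second: 2·214.8 = 429.6 Hz.
f_beat = |424.8 − 429.6| = 4.8 Hz.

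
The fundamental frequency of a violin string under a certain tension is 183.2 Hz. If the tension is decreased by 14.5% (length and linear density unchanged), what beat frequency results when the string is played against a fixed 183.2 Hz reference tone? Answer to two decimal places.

For a string, f ∝ √T, so the new frequency is 183.2·√0.855 = 169.3981 Hz.
f_beat = |169.3981 − 183.2| = 13.80 Hz.

13.80 Hz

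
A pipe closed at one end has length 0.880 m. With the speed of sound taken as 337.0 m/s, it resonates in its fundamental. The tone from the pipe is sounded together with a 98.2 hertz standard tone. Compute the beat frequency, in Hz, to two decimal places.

Closed pipe (odd harmonics): f_n = n·v/(4L) = 1·337.0/(4·0.880) = 95.7386 Hz.
f_beat = |95.7386 − 98.2| = 2.46 Hz.

2.46 Hz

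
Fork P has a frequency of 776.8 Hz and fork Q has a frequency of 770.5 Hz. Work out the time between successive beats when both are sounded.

f_beat = |776.8 − 770.5| = 6.3 Hz.
Beat period T = 1 / f_beat = 1 / 6.3 s.

0.159 s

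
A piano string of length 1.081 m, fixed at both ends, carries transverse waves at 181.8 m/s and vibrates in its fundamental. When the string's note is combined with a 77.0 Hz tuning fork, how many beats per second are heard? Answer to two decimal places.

For a string fixed at both ends, f_n = n·v/(2L) = 1·181.8/(2·1.081) = 84.0888 Hz.
f_beat = |84.0888 − 77.0| = 7.09 Hz.

7.09 Hz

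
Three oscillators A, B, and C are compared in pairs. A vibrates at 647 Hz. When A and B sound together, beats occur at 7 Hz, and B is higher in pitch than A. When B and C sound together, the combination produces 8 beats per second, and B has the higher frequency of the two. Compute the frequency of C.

646 Hz

B is above A, so f_B = 647 + 7 = 654 Hz.
C is below B, so f_C = 654 − 8 = 646 Hz.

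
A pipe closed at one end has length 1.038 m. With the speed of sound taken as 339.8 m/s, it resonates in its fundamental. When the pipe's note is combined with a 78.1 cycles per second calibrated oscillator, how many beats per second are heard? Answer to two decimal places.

3.74 Hz

Closed pipe (odd harmonics): f_n = n·v/(4L) = 1·339.8/(4·1.038) = 81.8401 Hz.
f_beat = |81.8401 − 78.1| = 3.74 Hz.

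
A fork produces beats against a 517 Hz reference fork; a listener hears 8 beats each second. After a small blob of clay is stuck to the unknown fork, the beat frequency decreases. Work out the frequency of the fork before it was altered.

|f − 517| = 8, so the fork was at either 509 Hz or 525 Hz.
Adding mass to a fork lowers its frequency; the adjustment lowers the fork's frequency.
The beat rate fell, so the adjustment moved the fork toward 517 Hz — it must have started above the reference.

525 Hz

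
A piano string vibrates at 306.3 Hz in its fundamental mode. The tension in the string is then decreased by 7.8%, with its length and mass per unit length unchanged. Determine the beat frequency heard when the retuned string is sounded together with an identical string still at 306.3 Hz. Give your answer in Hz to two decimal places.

For a string, f ∝ √T, so the new frequency is 306.3·√0.922 = 294.1118 Hz.
f_beat = |294.1118 − 306.3| = 12.19 Hz.

12.19 Hz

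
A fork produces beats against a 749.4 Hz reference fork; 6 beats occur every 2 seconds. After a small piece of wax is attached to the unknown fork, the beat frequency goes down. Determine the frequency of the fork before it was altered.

Beat frequency = 6/2 = 3 Hz.
|f − 749.4| = 3, so the fork was at either 746.4 Hz or 752.4 Hz.
Loading a fork with wax lowers its frequency; the adjustment lowers the fork's frequency.
The beat rate fell, so the adjustment moved the fork toward 749.4 Hz — it must have started above the reference.

752.4 Hz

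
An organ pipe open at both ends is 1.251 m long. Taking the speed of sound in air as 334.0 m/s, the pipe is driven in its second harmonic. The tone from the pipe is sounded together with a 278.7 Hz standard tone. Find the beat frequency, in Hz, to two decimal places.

Open pipe: f_n = n·v/(2L) = 2·334.0/(2·1.251) = 266.9864 Hz.
f_beat = |266.9864 − 278.7| = 11.71 Hz.

11.71 Hz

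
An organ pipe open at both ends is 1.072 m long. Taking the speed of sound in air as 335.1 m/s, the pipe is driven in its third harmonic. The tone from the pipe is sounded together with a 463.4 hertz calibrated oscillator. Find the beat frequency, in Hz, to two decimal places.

5.49 Hz

Open pipe: f_n = n·v/(2L) = 3·335.1/(2·1.072) = 468.8899 Hz.
f_beat = |468.8899 − 463.4| = 5.49 Hz.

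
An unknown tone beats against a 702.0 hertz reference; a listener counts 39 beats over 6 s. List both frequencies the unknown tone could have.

695.5 Hz or 708.5 Hz

Beat frequency = 39/6 = 6.5 Hz.
|f − 702.0| = 6.5, so f = 702.0 ± 6.5.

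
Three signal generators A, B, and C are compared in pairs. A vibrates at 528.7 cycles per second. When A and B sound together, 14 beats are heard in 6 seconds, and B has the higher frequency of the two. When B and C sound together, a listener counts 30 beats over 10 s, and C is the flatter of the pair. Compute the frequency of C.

A–B: Beat frequency = 14/6 = 2.3333 Hz.
B is above A, so f_B = 528.7 + 2.3333 = 531.0333 Hz.
B–C: Beat frequency = 30/10 = 3 Hz.
C is below B, so f_C = 531.0333 − 3 = 528.0333 Hz.

528.0333 Hz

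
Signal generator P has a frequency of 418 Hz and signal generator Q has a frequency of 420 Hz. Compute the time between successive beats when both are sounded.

0.500 s

f_beat = |418 − 420| = 2 Hz.
Beat period T = 1 / f_beat = 1 / 2 s.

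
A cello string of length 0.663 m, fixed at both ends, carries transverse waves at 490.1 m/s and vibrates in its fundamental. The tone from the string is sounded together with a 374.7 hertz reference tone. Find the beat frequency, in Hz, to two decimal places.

5.09 Hz

For a string fixed at both ends, f_n = n·v/(2L) = 1·490.1/(2·0.663) = 369.6078 Hz.
f_beat = |369.6078 − 374.7| = 5.09 Hz.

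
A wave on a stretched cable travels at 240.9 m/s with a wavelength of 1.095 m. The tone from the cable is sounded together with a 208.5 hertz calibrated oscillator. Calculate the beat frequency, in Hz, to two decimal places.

11.50 Hz

Source frequency f = v/λ = 240.9/1.095 = 220.0000 Hz.
f_beat = |220.0000 − 208.5| = 11.50 Hz.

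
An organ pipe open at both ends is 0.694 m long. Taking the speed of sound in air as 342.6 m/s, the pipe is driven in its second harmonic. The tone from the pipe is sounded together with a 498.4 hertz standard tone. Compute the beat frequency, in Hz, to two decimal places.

4.74 Hz

Open pipe: f_n = n·v/(2L) = 2·342.6/(2·0.694) = 493.6599 Hz.
f_beat = |493.6599 − 498.4| = 4.74 Hz.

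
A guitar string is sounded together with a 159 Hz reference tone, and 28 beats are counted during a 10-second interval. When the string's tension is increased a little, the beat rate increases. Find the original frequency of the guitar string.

161.8 Hz

Beat frequency = 28/10 = 2.8 Hz.
|f − 159| = 2.8, so the guitar string was at either 156.2 Hz or 161.8 Hz.
Higher tension means higher frequency; the adjustment raises the guitar string's frequency.
The beat rate rose, so the adjustment moved the guitar string further from 159 Hz — it was already above the reference.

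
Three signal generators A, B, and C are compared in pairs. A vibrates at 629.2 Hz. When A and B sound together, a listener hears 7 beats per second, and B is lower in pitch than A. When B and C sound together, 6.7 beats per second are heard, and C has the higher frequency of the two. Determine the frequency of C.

628.9 Hz

B is below A, so f_B = 629.2 − 7 = 622.2 Hz.
C is above B, so f_C = 622.2 + 6.7 = 628.9 Hz.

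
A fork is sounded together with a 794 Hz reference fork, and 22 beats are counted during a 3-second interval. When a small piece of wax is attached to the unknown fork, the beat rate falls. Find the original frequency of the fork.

Beat frequency = 22/3 = 7.3333 Hz.
|f − 794| = 7.3333, so the fork was at either 786.6667 Hz or 801.3333 Hz.
Loading a fork with wax lowers its frequency; the adjustment lowers the fork's frequency.
The beat rate fell, so the adjustment moved the fork toward 794 Hz — it must have started above the reference.

801.3333 Hz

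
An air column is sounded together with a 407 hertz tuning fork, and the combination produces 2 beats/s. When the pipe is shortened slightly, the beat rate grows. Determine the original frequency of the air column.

|f − 407| = 2, so the air column was at either 405 Hz or 409 Hz.
A shorter pipe has a higher fundamental; the adjustment raises the air column's frequency.
The beat rate rose, so the adjustment moved the air column further from 407 Hz — it was already above the reference.

409 Hz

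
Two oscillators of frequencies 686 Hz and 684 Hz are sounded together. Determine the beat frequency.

2 Hz

Beats arise from superposition of two nearby frequencies; the beat rate is |f₁ − f₂|.
|686 − 684| = 2 Hz.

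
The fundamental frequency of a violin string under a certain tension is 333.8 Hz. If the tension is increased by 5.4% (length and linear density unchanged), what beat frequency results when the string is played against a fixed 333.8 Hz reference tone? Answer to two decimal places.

8.89 Hz

For a string, f ∝ √T, so the new frequency is 333.8·√1.054 = 342.6941 Hz.
f_beat = |342.6941 − 333.8| = 8.89 Hz.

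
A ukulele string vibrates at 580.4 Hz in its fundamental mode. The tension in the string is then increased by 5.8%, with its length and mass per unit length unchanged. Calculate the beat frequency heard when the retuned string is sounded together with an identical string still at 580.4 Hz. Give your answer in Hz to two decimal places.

For a string, f ∝ √T, so the new frequency is 580.4·√1.058 = 596.9944 Hz.
f_beat = |596.9944 − 580.4| = 16.59 Hz.

16.59 Hz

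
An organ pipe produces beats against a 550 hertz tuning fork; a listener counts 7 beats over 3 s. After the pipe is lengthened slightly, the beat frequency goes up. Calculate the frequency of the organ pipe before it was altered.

Beat frequency = 7/3 = 2.3333 Hz.
|f − 550| = 2.3333, so the organ pipe was at either 547.6667 Hz or 552.3333 Hz.
A longer pipe has a lower fundamental; the adjustment lowers the organ pipe's frequency.
The beat rate rose, so the adjustment moved the organ pipe further from 550 Hz — it was already below the reference.

547.6667 Hz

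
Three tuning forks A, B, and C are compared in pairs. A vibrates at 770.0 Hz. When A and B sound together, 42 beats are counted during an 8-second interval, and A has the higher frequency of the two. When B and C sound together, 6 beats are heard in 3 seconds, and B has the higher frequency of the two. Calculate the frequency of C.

762.75 Hz

A–B: Beat frequency = 42/8 = 5.25 Hz.
B is below A, so f_B = 770.0 − 5.25 = 764.75 Hz.
B–C: Beat frequency = 6/3 = 2 Hz.
C is below B, so f_C = 764.75 − 2 = 762.75 Hz.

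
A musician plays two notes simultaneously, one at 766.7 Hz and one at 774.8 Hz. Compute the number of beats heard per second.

8.1 Hz

The beat frequency equals the magnitude of the frequency difference.
|766.7 − 774.8| = 8.1 Hz.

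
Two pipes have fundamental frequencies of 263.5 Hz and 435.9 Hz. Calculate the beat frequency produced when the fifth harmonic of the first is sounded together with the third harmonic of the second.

9.8 Hz

Fifth harmonic of the first: 5·263.5 = 1317.5 Hz.
Third harmonic of the second: 3·435.9 = 1307.7 Hz.
f_beat = |1317.5 − 1307.7| = 9.8 Hz.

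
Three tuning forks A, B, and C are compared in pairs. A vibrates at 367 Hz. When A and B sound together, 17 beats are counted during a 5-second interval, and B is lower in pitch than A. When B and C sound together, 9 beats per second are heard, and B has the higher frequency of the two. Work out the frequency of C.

354.6 Hz

A–B: Beat frequency = 17/5 = 3.4 Hz.
B is below A, so f_B = 367 − 3.4 = 363.6 Hz.
C is below B, so f_C = 363.6 − 9 = 354.6 Hz.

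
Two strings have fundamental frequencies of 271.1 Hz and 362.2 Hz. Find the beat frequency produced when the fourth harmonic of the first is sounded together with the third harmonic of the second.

Fourth harmonic of the first: 4·271.1 = 1084.4 Hz.
Third harmonic of the second: 3·362.2 = 1086.6 Hz.
f_beat = |1084.4 − 1086.6| = 2.2 Hz.

2.2 Hz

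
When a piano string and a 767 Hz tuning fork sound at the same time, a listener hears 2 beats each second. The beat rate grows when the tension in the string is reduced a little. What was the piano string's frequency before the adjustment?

|f − 767| = 2, so the piano string was at either 765 Hz or 769 Hz.
Lower tension means lower frequency; the adjustment lowers the piano string's frequency.
The beat rate rose, so the adjustment moved the piano string further from 767 Hz — it was already below the reference.

765 Hz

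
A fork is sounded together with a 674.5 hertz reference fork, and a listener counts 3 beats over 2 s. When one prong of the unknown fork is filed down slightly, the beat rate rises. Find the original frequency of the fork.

676 Hz

Beat frequency = 3/2 = 1.5 Hz.
|f − 674.5| = 1.5, so the fork was at either 673 Hz or 676 Hz.
Filing a prong removes mass and raises the fork's frequency; the adjustment raises the fork's frequency.
The beat rate rose, so the adjustment moved the fork further from 674.5 Hz — it was already above the reference.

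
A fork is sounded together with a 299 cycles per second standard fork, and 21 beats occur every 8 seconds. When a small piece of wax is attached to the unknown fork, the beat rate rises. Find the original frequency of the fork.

Beat frequency = 21/8 = 2.625 Hz.
|f − 299| = 2.625, so the fork was at either 296.375 Hz or 301.625 Hz.
Loading a fork with wax lowers its frequency; the adjustment lowers the fork's frequency.
The beat rate rose, so the adjustment moved the fork further from 299 Hz — it was already below the reference.

296.375 Hz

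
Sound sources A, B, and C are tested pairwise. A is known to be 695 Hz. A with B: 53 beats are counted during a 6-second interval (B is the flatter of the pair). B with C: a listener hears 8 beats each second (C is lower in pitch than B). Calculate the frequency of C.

A–B: Beat frequency = 53/6 = 8.8333 Hz.
B is below A, so f_B = 695 − 8.8333 = 686.1667 Hz.
C is below B, so f_C = 686.1667 − 8 = 678.1667 Hz.

678.1667 Hz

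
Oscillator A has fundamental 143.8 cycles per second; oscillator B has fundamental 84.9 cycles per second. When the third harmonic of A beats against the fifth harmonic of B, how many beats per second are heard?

Third harmonic of the first: 3·143.8 = 431.4 Hz.
Fifth harmonic of the second: 5·84.9 = 424.5 Hz.
f_beat = |431.4 − 424.5| = 6.9 Hz.

6.9 Hz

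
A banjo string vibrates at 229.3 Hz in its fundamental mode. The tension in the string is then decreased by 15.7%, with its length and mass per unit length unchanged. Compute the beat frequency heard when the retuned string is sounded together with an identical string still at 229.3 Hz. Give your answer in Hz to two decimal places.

18.77 Hz

For a string, f ∝ √T, so the new frequency is 229.3·√0.843 = 210.5319 Hz.
f_beat = |210.5319 − 229.3| = 18.77 Hz.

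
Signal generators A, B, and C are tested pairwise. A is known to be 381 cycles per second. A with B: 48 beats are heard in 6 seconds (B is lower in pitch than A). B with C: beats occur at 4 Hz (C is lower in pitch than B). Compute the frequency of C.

369 Hz

A–B: Beat frequency = 48/6 = 8 Hz.
B is below A, so f_B = 381 − 8 = 373 Hz.
C is below B, so f_C = 373 − 4 = 369 Hz.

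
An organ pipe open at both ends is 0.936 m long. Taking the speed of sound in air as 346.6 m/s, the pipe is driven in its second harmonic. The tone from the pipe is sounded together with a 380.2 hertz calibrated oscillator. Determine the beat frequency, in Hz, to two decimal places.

Open pipe: f_n = n·v/(2L) = 2·346.6/(2·0.936) = 370.2991 Hz.
f_beat = |370.2991 − 380.2| = 9.90 Hz.

9.90 Hz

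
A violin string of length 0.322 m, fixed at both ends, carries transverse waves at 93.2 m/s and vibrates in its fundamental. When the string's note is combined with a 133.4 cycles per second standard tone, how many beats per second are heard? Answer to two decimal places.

11.32 Hz

For a string fixed at both ends, f_n = n·v/(2L) = 1·93.2/(2·0.322) = 144.7205 Hz.
f_beat = |144.7205 − 133.4| = 11.32 Hz.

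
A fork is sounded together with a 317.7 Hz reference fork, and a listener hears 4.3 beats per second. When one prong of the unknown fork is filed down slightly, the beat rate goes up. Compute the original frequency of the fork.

|f − 317.7| = 4.3, so the fork was at either 313.4 Hz or 322 Hz.
Filing a prong removes mass and raises the fork's frequency; the adjustment raises the fork's frequency.
The beat rate rose, so the adjustment moved the fork further from 317.7 Hz — it was already above the reference.

322 Hz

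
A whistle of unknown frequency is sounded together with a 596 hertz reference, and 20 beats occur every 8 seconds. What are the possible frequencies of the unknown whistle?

Beat frequency = 20/8 = 2.5 Hz.
|f − 596| = 2.5, so f = 596 ± 2.5.

593.5 Hz or 598.5 Hz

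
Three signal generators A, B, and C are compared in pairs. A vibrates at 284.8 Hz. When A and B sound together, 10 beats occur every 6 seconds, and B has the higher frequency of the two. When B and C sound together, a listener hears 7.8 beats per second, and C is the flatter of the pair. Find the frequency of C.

278.6667 Hz

A–B: Beat frequency = 10/6 = 1.6667 Hz.
B is above A, so f_B = 284.8 + 1.6667 = 286.4667 Hz.
C is below B, so f_C = 286.4667 − 7.8 = 278.6667 Hz.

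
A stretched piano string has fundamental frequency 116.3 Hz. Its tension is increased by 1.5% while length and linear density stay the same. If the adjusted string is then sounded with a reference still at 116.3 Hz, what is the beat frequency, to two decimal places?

0.87 Hz

For a string, f ∝ √T, so the new frequency is 116.3·√1.015 = 117.1690 Hz.
f_beat = |117.1690 − 116.3| = 0.87 Hz.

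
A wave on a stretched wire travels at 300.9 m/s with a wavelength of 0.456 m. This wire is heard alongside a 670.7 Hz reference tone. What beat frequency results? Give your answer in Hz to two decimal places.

10.83 Hz

Source frequency f = v/λ = 300.9/0.456 = 659.8684 Hz.
f_beat = |659.8684 − 670.7| = 10.83 Hz.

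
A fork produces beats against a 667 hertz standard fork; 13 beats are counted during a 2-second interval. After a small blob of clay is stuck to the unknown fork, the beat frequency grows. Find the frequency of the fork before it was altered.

Beat frequency = 13/2 = 6.5 Hz.
|f − 667| = 6.5, so the fork was at either 660.5 Hz or 673.5 Hz.
Adding mass to a fork lowers its frequency; the adjustment lowers the fork's frequency.
The beat rate rose, so the adjustment moved the fork further from 667 Hz — it was already below the reference.

660.5 Hz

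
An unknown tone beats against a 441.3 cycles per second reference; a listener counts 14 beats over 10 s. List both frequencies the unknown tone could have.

Beat frequency = 14/10 = 1.4 Hz.
|f − 441.3| = 1.4, so f = 441.3 ± 1.4.

439.9 Hz or 442.7 Hz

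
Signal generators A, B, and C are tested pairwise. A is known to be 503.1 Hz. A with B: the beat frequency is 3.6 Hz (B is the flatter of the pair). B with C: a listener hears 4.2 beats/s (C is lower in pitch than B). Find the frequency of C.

B is below A, so f_B = 503.1 − 3.6 = 499.5 Hz.
C is below B, so f_C = 499.5 − 4.2 = 495.3 Hz.

495.3 Hz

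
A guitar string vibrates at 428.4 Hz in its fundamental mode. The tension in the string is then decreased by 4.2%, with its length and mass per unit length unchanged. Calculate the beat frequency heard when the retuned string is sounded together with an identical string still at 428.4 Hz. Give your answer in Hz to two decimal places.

9.09 Hz

For a string, f ∝ √T, so the new frequency is 428.4·√0.958 = 419.3071 Hz.
f_beat = |419.3071 − 428.4| = 9.09 Hz.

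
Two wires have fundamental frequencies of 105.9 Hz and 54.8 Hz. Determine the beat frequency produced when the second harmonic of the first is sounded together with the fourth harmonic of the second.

Second harmonic of the first: 2·105.9 = 211.8 Hz.
Fourth harmonic of the second: 4·54.8 = 219.2 Hz.
f_beat = |211.8 − 219.2| = 7.4 Hz.

7.4 Hz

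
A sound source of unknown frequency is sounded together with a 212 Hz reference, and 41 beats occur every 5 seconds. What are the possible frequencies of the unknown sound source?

Beat frequency = 41/5 = 8.2 Hz.
|f − 212| = 8.2, so f = 212 ± 8.2.

203.8 Hz or 220.2 Hz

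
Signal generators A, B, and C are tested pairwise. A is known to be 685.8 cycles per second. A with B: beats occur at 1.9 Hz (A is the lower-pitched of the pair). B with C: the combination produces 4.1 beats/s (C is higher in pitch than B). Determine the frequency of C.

691.8 Hz

B is above A, so f_B = 685.8 + 1.9 = 687.7 Hz.
C is above B, so f_C = 687.7 + 4.1 = 691.8 Hz.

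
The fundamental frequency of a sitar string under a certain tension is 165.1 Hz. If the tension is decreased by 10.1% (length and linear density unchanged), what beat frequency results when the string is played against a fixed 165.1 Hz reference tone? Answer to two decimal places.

8.56 Hz

For a string, f ∝ √T, so the new frequency is 165.1·√0.899 = 156.5406 Hz.
f_beat = |156.5406 − 165.1| = 8.56 Hz.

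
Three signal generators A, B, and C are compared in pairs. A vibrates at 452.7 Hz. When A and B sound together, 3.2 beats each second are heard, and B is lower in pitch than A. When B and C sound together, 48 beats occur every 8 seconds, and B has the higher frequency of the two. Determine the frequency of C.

B is below A, so f_B = 452.7 − 3.2 = 449.5 Hz.
B–C: Beat frequency = 48/8 = 6 Hz.
C is below B, so f_C = 449.5 − 6 = 443.5 Hz.

443.5 Hz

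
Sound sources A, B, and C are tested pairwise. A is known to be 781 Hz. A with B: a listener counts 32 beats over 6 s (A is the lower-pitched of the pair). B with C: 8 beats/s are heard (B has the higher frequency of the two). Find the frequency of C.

778.3333 Hz

A–B: Beat frequency = 32/6 = 5.3333 Hz.
B is above A, so f_B = 781 + 5.3333 = 786.3333 Hz.
C is below B, so f_C = 786.3333 − 8 = 778.3333 Hz.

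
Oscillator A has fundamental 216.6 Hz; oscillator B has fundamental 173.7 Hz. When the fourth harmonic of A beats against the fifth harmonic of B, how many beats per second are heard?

Fourth harmonic of the first: 4·216.6 = 866.4 Hz.
Fifth harmonic of the second: 5·173.7 = 868.5 Hz.
f_beat = |866.4 − 868.5| = 2.1 Hz.

2.1 Hz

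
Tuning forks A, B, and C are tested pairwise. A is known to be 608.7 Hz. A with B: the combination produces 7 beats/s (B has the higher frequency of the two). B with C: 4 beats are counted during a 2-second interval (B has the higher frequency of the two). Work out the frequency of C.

B is above A, so f_B = 608.7 + 7 = 615.7 Hz.
B–C: Beat frequency = 4/2 = 2 Hz.
C is below B, so f_C = 615.7 − 2 = 613.7 Hz.

613.7 Hz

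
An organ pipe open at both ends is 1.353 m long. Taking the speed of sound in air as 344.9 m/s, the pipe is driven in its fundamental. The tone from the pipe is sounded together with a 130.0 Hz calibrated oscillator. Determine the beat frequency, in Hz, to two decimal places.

Open pipe: f_n = n·v/(2L) = 1·344.9/(2·1.353) = 127.4575 Hz.
f_beat = |127.4575 − 130.0| = 2.54 Hz.

2.54 Hz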